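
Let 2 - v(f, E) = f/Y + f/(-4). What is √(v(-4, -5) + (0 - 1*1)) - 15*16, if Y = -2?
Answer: -240 + I*√2 ≈ -240.0 + 1.4142*I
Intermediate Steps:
v(f, E) = 2 + 3*f/4 (v(f, E) = 2 - (f/(-2) + f/(-4)) = 2 - (f*(-½) + f*(-¼)) = 2 - (-f/2 - f/4) = 2 - (-3)*f/4 = 2 + 3*f/4)
√(v(-4, -5) + (0 - 1*1)) - 15*16 = √((2 + (¾)*(-4)) + (0 - 1*1)) - 15*16 = √((2 - 3) + (0 - 1)) - 240 = √(-1 - 1) - 240 = √(-2) - 240 = I*√2 - 240 = -240 + I*√2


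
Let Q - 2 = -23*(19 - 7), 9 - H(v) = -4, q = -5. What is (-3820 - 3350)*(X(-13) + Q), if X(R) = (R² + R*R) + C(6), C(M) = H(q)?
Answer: -552090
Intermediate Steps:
H(v) = 13 (H(v) = 9 - 1*(-4) = 9 + 4 = 13)
C(M) = 13
Q = -274 (Q = 2 - 23*(19 - 7) = 2 - 23*12 = 2 - 276 = -274)
X(R) = 13 + 2*R² (X(R) = (R² + R*R) + 13 = (R² + R²) + 13 = 2*R² + 13 = 13 + 2*R²)
(-3820 - 3350)*(X(-13) + Q) = (-3820 - 3350)*((13 + 2*(-13)²) - 274) = -7170*((13 + 2*169) - 274) = -7170*((13 + 338) - 274) = -7170*(351 - 274) = -7170*77 = -552090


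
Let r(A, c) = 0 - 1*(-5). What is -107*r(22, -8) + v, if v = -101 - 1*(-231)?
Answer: -405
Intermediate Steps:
v = 130 (v = -101 + 231 = 130)
r(A, c) = 5 (r(A, c) = 0 + 5 = 5)
-107*r(22, -8) + v = -107*5 + 130 = -535 + 130 = -405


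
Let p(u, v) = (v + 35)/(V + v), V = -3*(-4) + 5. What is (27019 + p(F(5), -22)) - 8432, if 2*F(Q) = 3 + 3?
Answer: 92922/5 ≈ 18584.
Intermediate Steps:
F(Q) = 3 (F(Q) = (3 + 3)/2 = (½)*6 = 3)
V = 17 (V = 12 + 5 = 17)
p(u, v) = (35 + v)/(17 + v) (p(u, v) = (v + 35)/(17 + v) = (35 + v)/(17 + v))
(27019 + p(F(5), -22)) - 8432 = (27019 + (35 - 22)/(17 - 22)) - 8432 = (27019 + 13/(-5)) - 8432 = (27019 - ⅕*13) - 8432 = (27019 - 13/5) - 8432 = 135082/5 - 8432 = 92922/5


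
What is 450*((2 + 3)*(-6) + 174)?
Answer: 64800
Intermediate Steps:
450*((2 + 3)*(-6) + 174) = 450*(5*(-6) + 174) = 450*(-30 + 174) = 450*144 = 64800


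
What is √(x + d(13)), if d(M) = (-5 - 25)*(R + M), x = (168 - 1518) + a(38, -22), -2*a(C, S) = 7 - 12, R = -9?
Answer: I*√5870/2 ≈ 38.308*I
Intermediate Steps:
a(C, S) = 5/2 (a(C, S) = -(7 - 12)/2 = -½*(-5) = 5/2)
x = -2695/2 (x = (168 - 1518) + 5/2 = -1350 + 5/2 = -2695/2 ≈ -1347.5)
d(M) = 270 - 30*M (d(M) = (-5 - 25)*(-9 + M) = -30*(-9 + M) = 270 - 30*M)
√(x + d(13)) = √(-2695/2 + (270 - 30*13)) = √(-2695/2 + (270 - 390)) = √(-2695/2 - 120) = √(-2935/2) = I*√5870/2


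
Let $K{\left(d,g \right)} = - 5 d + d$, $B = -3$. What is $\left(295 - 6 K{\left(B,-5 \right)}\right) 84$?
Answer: $18732$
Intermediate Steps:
$K{\left(d,g \right)} = - 4 d$
$\left(295 - 6 K{\left(B,-5 \right)}\right) 84 = \left(295 - 6 \left(\left(-4\right) \left(-3\right)\right)\right) 84 = \left(295 - 72\right) 84 = 223 \cdot 84 = 18732$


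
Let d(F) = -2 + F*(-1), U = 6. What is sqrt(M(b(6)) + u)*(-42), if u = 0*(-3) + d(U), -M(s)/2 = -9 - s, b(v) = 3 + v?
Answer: -84*sqrt(7) ≈ -222.24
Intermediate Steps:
d(F) = -2 - F
M(s) = 18 + 2*s (M(s) = -2*(-9 - s) = 18 + 2*s)
u = -8 (u = 0*(-3) + (-2 - 1*6) = 0 + (-2 - 6) = 0 - 8 = -8)
sqrt(M(b(6)) + u)*(-42) = sqrt((18 + 2*(3 + 6)) - 8)*(-42) = sqrt((18 + 2*9) - 8)*(-42) = sqrt((18 + 18) - 8)*(-42) = sqrt(36 - 8)*(-42) = sqrt(28)*(-42) = (2*sqrt(7))*(-42) = -84*sqrt(7)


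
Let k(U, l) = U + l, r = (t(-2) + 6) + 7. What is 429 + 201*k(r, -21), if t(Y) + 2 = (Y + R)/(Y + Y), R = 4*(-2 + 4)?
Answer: -3765/2 ≈ -1882.5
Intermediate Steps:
R = 8 (R = 4*2 = 8)
t(Y) = -2 + (8 + Y)/(2*Y) (t(Y) = -2 + (Y + 8)/(Y + Y) = -2 + (8 + Y)/((2*Y)) = -2 + (8 + Y)*(1/(2*Y)) = -2 + (8 + Y)/(2*Y))
r = 19/2 (r = ((-3/2 + 4/(-2)) + 6) + 7 = ((-3/2 + 4*(-1/2)) + 6) + 7 = ((-3/2 - 2) + 6) + 7 = (-7/2 + 6) + 7 = 5/2 + 7 = 19/2 ≈ 9.5000)
429 + 201*k(r, -21) = 429 + 201*(19/2 - 21) = 429 + 201*(-23/2) = 429 - 4623/2 = -3765/2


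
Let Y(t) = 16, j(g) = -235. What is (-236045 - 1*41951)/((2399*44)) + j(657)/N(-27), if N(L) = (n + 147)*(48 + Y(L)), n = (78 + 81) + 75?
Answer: -1700865031/643469376 ≈ -2.6433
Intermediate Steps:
n = 234 (n = 159 + 75 = 234)
N(L) = 24384 (N(L) = (234 + 147)*(48 + 16) = 381*64 = 24384)
(-236045 - 1*41951)/((2399*44)) + j(657)/N(-27) = (-236045 - 1*41951)/((2399*44)) - 235/24384 = (-236045 - 41951)/105556 - 235*1/24384 = -277996*1/105556 - 235/24384 = -69499/26389 - 235/24384 = -1700865031/643469376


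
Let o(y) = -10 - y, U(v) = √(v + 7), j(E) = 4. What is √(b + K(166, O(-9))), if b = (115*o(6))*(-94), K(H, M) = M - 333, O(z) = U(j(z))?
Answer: √(172627 + √11) ≈ 415.49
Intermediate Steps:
U(v) = √(7 + v)
O(z) = √11 (O(z) = √(7 + 4) = √11)
K(H, M) = -333 + M
b = 172960 (b = (115*(-10 - 1*6))*(-94) = (115*(-10 - 6))*(-94) = (115*(-16))*(-94) = -1840*(-94) = 172960)
√(b + K(166, O(-9))) = √(172960 + (-333 + √11)) = √(172627 + √11)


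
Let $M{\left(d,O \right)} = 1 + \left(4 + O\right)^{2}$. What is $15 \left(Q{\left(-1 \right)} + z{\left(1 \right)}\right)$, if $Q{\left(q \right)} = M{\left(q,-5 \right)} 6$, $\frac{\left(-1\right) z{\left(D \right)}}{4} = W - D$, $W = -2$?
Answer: $360$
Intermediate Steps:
$z{\left(D \right)} = 8 + 4 D$ ($z{\left(D \right)} = - 4 \left(-2 - D\right) = 8 + 4 D$)
$Q{\left(q \right)} = 12$ ($Q{\left(q \right)} = \left(1 + \left(4 - 5\right)^{2}\right) 6 = \left(1 + \left(-1\right)^{2}\right) 6 = \left(1 + 1\right) 6 = 2 \cdot 6 = 12$)
$15 \left(Q{\left(-1 \right)} + z{\left(1 \right)}\right) = 15 \left(12 + \left(8 + 4 \cdot 1\right)\right) = 15 \left(12 + \left(8 + 4\right)\right) = 15 \left(12 + 12\right) = 15 \cdot 24 = 360$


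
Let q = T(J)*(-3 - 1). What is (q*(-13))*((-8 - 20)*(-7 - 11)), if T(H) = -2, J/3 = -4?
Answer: -52416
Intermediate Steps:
J = -12 (J = 3*(-4) = -12)
q = 8 (q = -2*(-3 - 1) = -2*(-4) = 8)
(q*(-13))*((-8 - 20)*(-7 - 11)) = (8*(-13))*((-8 - 20)*(-7 - 11)) = -(-2912)*(-18) = -104*504 = -52416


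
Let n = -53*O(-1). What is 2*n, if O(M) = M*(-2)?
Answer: -212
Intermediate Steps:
O(M) = -2*M
n = -106 (n = -(-106)*(-1) = -53*2 = -106)
2*n = 2*(-106) = -212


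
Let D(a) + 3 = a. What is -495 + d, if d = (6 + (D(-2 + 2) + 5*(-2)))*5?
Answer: -530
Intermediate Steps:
D(a) = -3 + a
d = -35 (d = (6 + ((-3 + (-2 + 2)) + 5*(-2)))*5 = (6 + ((-3 + 0) - 10))*5 = (6 + (-3 - 10))*5 = (6 - 13)*5 = -7*5 = -35)
-495 + d = -495 - 35 = -530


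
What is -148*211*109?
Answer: -3403852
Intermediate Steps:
-148*211*109 = -31228*109 = -3403852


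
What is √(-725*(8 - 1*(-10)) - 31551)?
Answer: I*√44601 ≈ 211.19*I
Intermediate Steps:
√(-725*(8 - 1*(-10)) - 31551) = √(-725*(8 + 10) - 31551) = √(-725*18 - 31551) = √(-13050 - 31551) = √(-44601) = I*√44601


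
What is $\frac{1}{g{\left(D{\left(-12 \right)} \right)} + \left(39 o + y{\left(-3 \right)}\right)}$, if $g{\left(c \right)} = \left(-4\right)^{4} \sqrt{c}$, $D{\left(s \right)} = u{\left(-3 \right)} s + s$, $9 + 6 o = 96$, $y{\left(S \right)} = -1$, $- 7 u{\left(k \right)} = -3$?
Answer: $\frac{15806}{40379767} - \frac{2048 i \sqrt{210}}{40379767} \approx 0.00039143 - 0.00073498 i$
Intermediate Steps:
$u{\left(k \right)} = \frac{3}{7}$ ($u{\left(k \right)} = \left(- \frac{1}{7}\right) \left(-3\right) = \frac{3}{7}$)
$o = \frac{29}{2}$ ($o = - \frac{3}{2} + \frac{1}{6} \cdot 96 = - \frac{3}{2} + 16 = \frac{29}{2} \approx 14.5$)
$D{\left(s \right)} = \frac{10 s}{7}$ ($D{\left(s \right)} = \frac{3 s}{7} + s = \frac{10 s}{7}$)
$g{\left(c \right)} = 256 \sqrt{c}$
$\frac{1}{g{\left(D{\left(-12 \right)} \right)} + \left(39 o + y{\left(-3 \right)}\right)} = \frac{1}{256 \sqrt{\frac{10}{7} \left(-12\right)} + \left(39 \cdot \frac{29}{2} - 1\right)} = \frac{1}{256 \sqrt{- \frac{120}{7}} + \left(\frac{1131}{2} - 1\right)} = \frac{1}{256 \frac{2 i \sqrt{210}}{7} + \frac{1129}{2}} = \frac{1}{\frac{512 i \sqrt{210}}{7} + \frac{1129}{2}} = \frac{1}{\frac{1129}{2} + \frac{512 i \sqrt{210}}{7}}$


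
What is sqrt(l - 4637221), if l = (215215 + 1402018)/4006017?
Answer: 2*I*sqrt(636254870547197)/23427 ≈ 2153.4*I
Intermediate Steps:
l = 1617233/4006017 (l = 1617233*(1/4006017) = 1617233/4006017 ≈ 0.40370)
sqrt(l - 4637221) = sqrt(1617233/4006017 - 4637221) = sqrt(-18576784541524/4006017) = 2*I*sqrt(636254870547197)/23427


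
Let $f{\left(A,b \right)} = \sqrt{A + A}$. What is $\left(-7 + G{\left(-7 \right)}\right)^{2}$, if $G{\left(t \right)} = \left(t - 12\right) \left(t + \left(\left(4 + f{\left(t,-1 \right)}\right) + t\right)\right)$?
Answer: $28435 - 6954 i \sqrt{14} \approx 28435.0 - 26020.0 i$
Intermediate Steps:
$f{\left(A,b \right)} = \sqrt{2} \sqrt{A}$ ($f{\left(A,b \right)} = \sqrt{2 A} = \sqrt{2} \sqrt{A}$)
$G{\left(t \right)} = \left(-12 + t\right) \left(4 + 2 t + \sqrt{2} \sqrt{t}\right)$ ($G{\left(t \right)} = \left(t - 12\right) \left(t + \left(\left(4 + \sqrt{2} \sqrt{t}\right) + t\right)\right) = \left(-12 + t\right) \left(t + \left(4 + t + \sqrt{2} \sqrt{t}\right)\right) = \left(-12 + t\right) \left(4 + 2 t + \sqrt{2} \sqrt{t}\right)$)
$\left(-7 + G{\left(-7 \right)}\right)^{2} = \left(-7 - \left(-92 - 98 - \sqrt{2} \left(-7\right)^{\frac{3}{2}} + 12 \sqrt{2} \sqrt{-7}\right)\right)^{2} = \left(-7 + \left(-48 + 140 + 2 \cdot 49 + \sqrt{2} \left(- 7 i \sqrt{7}\right) - 12 \sqrt{2} i \sqrt{7}\right)\right)^{2} = \left(-7 - \left(-190 + 19 i \sqrt{14}\right)\right)^{2} = \left(-7 + \left(190 - 19 i \sqrt{14}\right)\right)^{2} = \left(183 - 19 i \sqrt{14}\right)^{2}$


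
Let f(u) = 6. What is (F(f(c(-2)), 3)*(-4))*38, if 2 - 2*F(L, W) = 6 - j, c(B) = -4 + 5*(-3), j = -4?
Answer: 608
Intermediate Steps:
c(B) = -19 (c(B) = -4 - 15 = -19)
F(L, W) = -4 (F(L, W) = 1 - (6 - 1*(-4))/2 = 1 - (6 + 4)/2 = 1 - ½*10 = 1 - 5 = -4)
(F(f(c(-2)), 3)*(-4))*38 = -4*(-4)*38 = 16*38 = 608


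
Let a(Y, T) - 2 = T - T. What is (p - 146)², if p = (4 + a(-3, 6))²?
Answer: 12100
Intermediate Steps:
a(Y, T) = 2 (a(Y, T) = 2 + (T - T) = 2 + 0 = 2)
p = 36 (p = (4 + 2)² = 6² = 36)
(p - 146)² = (36 - 146)² = (-110)² = 12100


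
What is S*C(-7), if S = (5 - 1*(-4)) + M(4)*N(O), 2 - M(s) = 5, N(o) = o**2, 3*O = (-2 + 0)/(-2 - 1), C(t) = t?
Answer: -1673/27 ≈ -61.963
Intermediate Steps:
O = 2/9 (O = ((-2 + 0)/(-2 - 1))/3 = (-2/(-3))/3 = (-2*(-1/3))/3 = (1/3)*(2/3) = 2/9 ≈ 0.22222)
M(s) = -3 (M(s) = 2 - 1*5 = 2 - 5 = -3)
S = 239/27 (S = (5 - 1*(-4)) - 3*(2/9)**2 = (5 + 4) - 3*4/81 = 9 - 4/27 = 239/27 ≈ 8.8519)
S*C(-7) = (239/27)*(-7) = -1673/27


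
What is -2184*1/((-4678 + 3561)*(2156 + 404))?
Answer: 273/357440 ≈ 0.00076376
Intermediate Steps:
-2184*1/((-4678 + 3561)*(2156 + 404)) = -2184/(2560*(-1117)) = -2184/(-2859520) = -2184*(-1/2859520) = 273/357440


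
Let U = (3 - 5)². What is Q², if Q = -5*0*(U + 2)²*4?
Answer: 0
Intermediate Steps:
U = 4 (U = (-2)² = 4)
Q = 0 (Q = -5*0*(4 + 2)²*4 = -5*0*6²*4 = -5*0*36*4 = -0*4 = -5*0 = 0)
Q² = 0² = 0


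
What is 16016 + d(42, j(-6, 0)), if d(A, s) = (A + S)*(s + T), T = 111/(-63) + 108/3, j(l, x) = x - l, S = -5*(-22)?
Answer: 464776/21 ≈ 22132.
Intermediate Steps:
S = 110
T = 719/21 (T = 111*(-1/63) + 108*(⅓) = -37/21 + 36 = 719/21 ≈ 34.238)
d(A, s) = (110 + A)*(719/21 + s) (d(A, s) = (A + 110)*(s + 719/21) = (110 + A)*(719/21 + s))
16016 + d(42, j(-6, 0)) = 16016 + (79090/21 + 110*(0 - 1*(-6)) + (719/21)*42 + 42*(0 - 1*(-6))) = 16016 + (79090/21 + 110*(0 + 6) + 1438 + 42*(0 + 6)) = 16016 + (79090/21 + 110*6 + 1438 + 42*6) = 16016 + (79090/21 + 660 + 1438 + 252) = 16016 + 128440/21 = 464776/21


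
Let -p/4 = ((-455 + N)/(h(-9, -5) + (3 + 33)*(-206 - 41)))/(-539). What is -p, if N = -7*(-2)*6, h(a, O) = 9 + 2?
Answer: -212/683837 ≈ -0.00031002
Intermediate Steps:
h(a, O) = 11
N = 84 (N = 14*6 = 84)
p = 212/683837 (p = -4*(-455 + 84)/(11 + (3 + 33)*(-206 - 41))/(-539) = -4*(-371/(11 + 36*(-247)))*(-1)/539 = -4*(-371/(11 - 8892))*(-1)/539 = -4*(-371/(-8881))*(-1)/539 = -4*(-371*(-1/8881))*(-1)/539 = -1484*(-1)/(8881*539) = -4*(-53/683837) = 212/683837 ≈ 0.00031002)
-p = -1*212/683837 = -212/683837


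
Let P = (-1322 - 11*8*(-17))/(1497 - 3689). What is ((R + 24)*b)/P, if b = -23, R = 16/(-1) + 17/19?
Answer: 4260152/1653 ≈ 2577.2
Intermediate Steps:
R = -287/19 (R = 16*(-1) + 17*(1/19) = -16 + 17/19 = -287/19 ≈ -15.105)
P = -87/1096 (P = (-1322 - 88*(-17))/(-2192) = (-1322 + 1496)*(-1/2192) = 174*(-1/2192) = -87/1096 ≈ -0.079380)
((R + 24)*b)/P = ((-287/19 + 24)*(-23))/(-87/1096) = ((169/19)*(-23))*(-1096/87) = -3887/19*(-1096/87) = 4260152/1653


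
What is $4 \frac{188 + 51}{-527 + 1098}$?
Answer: $\frac{956}{571} \approx 1.6743$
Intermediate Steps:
$4 \frac{188 + 51}{-527 + 1098} = 4 \cdot \frac{239}{571} = \frac{956}{571}$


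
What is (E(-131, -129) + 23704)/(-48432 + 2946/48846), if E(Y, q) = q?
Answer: -191924075/394284421 ≈ -0.48677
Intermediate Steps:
(E(-131, -129) + 23704)/(-48432 + 2946/48846) = (-129 + 23704)/(-48432 + 2946/48846) = 23575/(-48432 + 2946*(1/48846)) = 23575/(-48432 + 491/8141) = 23575/(-394284421/8141) = 23575*(-8141/394284421) = -191924075/394284421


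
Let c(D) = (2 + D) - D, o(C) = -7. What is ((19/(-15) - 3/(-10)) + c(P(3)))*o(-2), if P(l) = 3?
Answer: -217/30 ≈ -7.2333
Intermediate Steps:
c(D) = 2
((19/(-15) - 3/(-10)) + c(P(3)))*o(-2) = ((19/(-15) - 3/(-10)) + 2)*(-7) = ((19*(-1/15) - 3*(-⅒)) + 2)*(-7) = ((-19/15 + 3/10) + 2)*(-7) = (-29/30 + 2)*(-7) = (31/30)*(-7) = -217/30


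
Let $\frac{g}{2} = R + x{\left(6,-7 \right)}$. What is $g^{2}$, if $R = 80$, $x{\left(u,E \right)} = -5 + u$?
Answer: $26244$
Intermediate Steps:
$g = 162$ ($g = 2 \left(80 + \left(-5 + 6\right)\right) = 2 \left(80 + 1\right) = 2 \cdot 81 = 162$)
$g^{2} = 162^{2} = 26244$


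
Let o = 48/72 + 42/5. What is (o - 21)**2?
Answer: 32041/225 ≈ 142.40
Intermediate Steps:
o = 136/15 (o = 48*(1/72) + 42*(1/5) = 2/3 + 42/5 = 136/15 ≈ 9.0667)
(o - 21)**2 = (136/15 - 21)**2 = (-179/15)**2 = 32041/225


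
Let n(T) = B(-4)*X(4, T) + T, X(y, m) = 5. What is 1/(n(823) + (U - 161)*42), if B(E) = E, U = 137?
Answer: -1/205 ≈ -0.0048781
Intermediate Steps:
n(T) = -20 + T (n(T) = -4*5 + T = -20 + T)
1/(n(823) + (U - 161)*42) = 1/((-20 + 823) + (137 - 161)*42) = 1/(803 - 24*42) = 1/(803 - 1008) = 1/(-205) = -1/205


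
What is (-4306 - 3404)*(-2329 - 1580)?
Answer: 30138390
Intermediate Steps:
(-4306 - 3404)*(-2329 - 1580) = -7710*(-3909) = 30138390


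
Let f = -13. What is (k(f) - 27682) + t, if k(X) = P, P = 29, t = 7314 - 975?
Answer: -21314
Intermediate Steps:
t = 6339
k(X) = 29
(k(f) - 27682) + t = (29 - 27682) + 6339 = -27653 + 6339 = -21314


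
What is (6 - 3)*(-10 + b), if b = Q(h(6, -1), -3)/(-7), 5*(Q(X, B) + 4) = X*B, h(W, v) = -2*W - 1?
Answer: -1107/35 ≈ -31.629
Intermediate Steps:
h(W, v) = -1 - 2*W
Q(X, B) = -4 + B*X/5 (Q(X, B) = -4 + (X*B)/5 = -4 + (B*X)/5 = -4 + B*X/5)
b = -19/35 (b = (-4 + (⅕)*(-3)*(-1 - 2*6))/(-7) = (-4 + (⅕)*(-3)*(-1 - 12))*(-⅐) = (-4 + (⅕)*(-3)*(-13))*(-⅐) = (-4 + 39/5)*(-⅐) = (19/5)*(-⅐) = -19/35 ≈ -0.54286)
(6 - 3)*(-10 + b) = (6 - 3)*(-10 - 19/35) = 3*(-369/35) = -1107/35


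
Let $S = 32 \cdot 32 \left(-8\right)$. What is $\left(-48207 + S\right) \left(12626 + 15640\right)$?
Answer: $-1594174134$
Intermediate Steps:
$S = -8192$ ($S = 1024 \left(-8\right) = -8192$)
$\left(-48207 + S\right) \left(12626 + 15640\right) = \left(-48207 - 8192\right) \left(12626 + 15640\right) = \left(-56399\right) 28266 = -1594174134$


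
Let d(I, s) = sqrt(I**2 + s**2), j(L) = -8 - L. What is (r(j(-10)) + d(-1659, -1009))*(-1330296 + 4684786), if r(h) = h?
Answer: 6708980 + 3354490*sqrt(3770362) ≈ 6.5203e+9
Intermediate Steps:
(r(j(-10)) + d(-1659, -1009))*(-1330296 + 4684786) = ((-8 - 1*(-10)) + sqrt((-1659)**2 + (-1009)**2))*(-1330296 + 4684786) = ((-8 + 10) + sqrt(2752281 + 1018081))*3354490 = (2 + sqrt(3770362))*3354490 = 6708980 + 3354490*sqrt(3770362)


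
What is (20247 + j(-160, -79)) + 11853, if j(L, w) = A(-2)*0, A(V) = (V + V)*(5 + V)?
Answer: 32100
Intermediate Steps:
A(V) = 2*V*(5 + V) (A(V) = (2*V)*(5 + V) = 2*V*(5 + V))
j(L, w) = 0 (j(L, w) = (2*(-2)*(5 - 2))*0 = (2*(-2)*3)*0 = -12*0 = 0)
(20247 + j(-160, -79)) + 11853 = (20247 + 0) + 11853 = 20247 + 11853 = 32100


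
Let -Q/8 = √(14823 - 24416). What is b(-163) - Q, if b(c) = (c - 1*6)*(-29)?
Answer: 4901 + 8*I*√9593 ≈ 4901.0 + 783.55*I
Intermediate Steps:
Q = -8*I*√9593 (Q = -8*√(14823 - 24416) = -8*I*√9593 ≈ -783.55*I)
b(c) = 174 - 29*c (b(c) = (c - 6)*(-29) = (-6 + c)*(-29) = 174 - 29*c)
b(-163) - Q = (174 - 29*(-163)) - (-8)*I*√9593 = (174 + 4727) + 8*I*√9593 = 4901 + 8*I*√9593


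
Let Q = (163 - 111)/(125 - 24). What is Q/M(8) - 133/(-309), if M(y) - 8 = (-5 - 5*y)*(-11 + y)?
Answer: 148999/343299 ≈ 0.43402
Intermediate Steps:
M(y) = 8 + (-11 + y)*(-5 - 5*y) (M(y) = 8 + (-5 - 5*y)*(-11 + y) = 8 + (-11 + y)*(-5 - 5*y))
Q = 52/101 ≈ 0.51485
Q/M(8) - 133/(-309) = 52/(101*(63 - 5*8² + 50*8)) - 133/(-309) = 52/(101*(63 - 5*64 + 400)) - 133*(-1/309) = 52/(101*(63 - 320 + 400)) + 133/309 = (52/101)/143 + 133/309 = (52/101)*(1/143) + 133/309 = 4/1111 + 133/309 = 148999/343299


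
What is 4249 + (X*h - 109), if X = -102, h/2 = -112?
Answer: 26988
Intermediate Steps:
h = -224 (h = 2*(-112) = -224)
4249 + (X*h - 109) = 4249 + (-102*(-224) - 109) = 4249 + (22848 - 109) = 4249 + 22739 = 26988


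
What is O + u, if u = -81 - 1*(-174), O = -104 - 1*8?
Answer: -19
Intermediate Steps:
O = -112 (O = -104 - 8 = -112)
u = 93 (u = -81 + 174 = 93)
O + u = -112 + 93 = -19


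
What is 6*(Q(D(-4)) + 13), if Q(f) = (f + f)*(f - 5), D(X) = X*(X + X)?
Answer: 10446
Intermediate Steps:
D(X) = 2*X² (D(X) = X*(2*X) = 2*X²)
Q(f) = 2*f*(-5 + f) (Q(f) = (2*f)*(-5 + f) = 2*f*(-5 + f))
6*(Q(D(-4)) + 13) = 6*(2*(2*(-4)²)*(-5 + 2*(-4)²) + 13) = 6*(2*(2*16)*(-5 + 2*16) + 13) = 6*(2*32*(-5 + 32) + 13) = 6*(2*32*27 + 13) = 6*(1728 + 13) = 6*1741 = 10446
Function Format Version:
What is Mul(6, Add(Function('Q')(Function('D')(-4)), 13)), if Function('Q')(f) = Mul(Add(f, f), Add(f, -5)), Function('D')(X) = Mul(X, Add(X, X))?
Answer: 10446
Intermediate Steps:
Function('D')(X) = Mul(2, Pow(X, 2)) (Function('D')(X) = Mul(X, Mul(2, X)) = Mul(2, Pow(X, 2)))
Function('Q')(f) = Mul(2, f, Add(-5, f)) (Function('Q')(f) = Mul(Mul(2, f), Add(-5, f)) = Mul(2, f, Add(-5, f)))
Mul(6, Add(Function('Q')(Function('D')(-4)), 13)) = Mul(6, Add(Mul(2, Mul(2, Pow(-4, 2)), Add(-5, Mul(2, Pow(-4, 2)))), 13)) = Mul(6, Add(Mul(2, Mul(2, 16), Add(-5, Mul(2, 16))), 13)) = Mul(6, Add(Mul(2, 32, Add(-5, 32)), 13)) = Mul(6, Add(Mul(2, 32, 27), 13)) = Mul(6, Add(1728, 13)) = Mul(6, 1741) = 10446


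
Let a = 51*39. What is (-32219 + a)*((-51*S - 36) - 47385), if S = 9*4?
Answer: 1489039110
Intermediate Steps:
S = 36
a = 1989
(-32219 + a)*((-51*S - 36) - 47385) = (-32219 + 1989)*((-51*36 - 36) - 47385) = -30230*((-1836 - 36) - 47385) = -30230*(-1872 - 47385) = -30230*(-49257) = 1489039110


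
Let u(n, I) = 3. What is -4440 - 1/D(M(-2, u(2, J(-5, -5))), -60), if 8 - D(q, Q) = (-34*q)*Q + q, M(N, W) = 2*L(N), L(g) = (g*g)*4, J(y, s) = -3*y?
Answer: -289949759/65304 ≈ -4440.0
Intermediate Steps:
L(g) = 4*g² (L(g) = g²*4 = 4*g²)
M(N, W) = 8*N² (M(N, W) = 2*(4*N²) = 8*N²)
D(q, Q) = 8 - q + 34*Q*q (D(q, Q) = 8 - ((-34*q)*Q + q) = 8 - (-34*Q*q + q) = 8 - (q - 34*Q*q) = 8 + (-q + 34*Q*q) = 8 - q + 34*Q*q)
-4440 - 1/D(M(-2, u(2, J(-5, -5))), -60) = -4440 - 1/(8 - 8*(-2)² + 34*(-60)*(8*(-2)²)) = -4440 - 1/(8 - 8*4 + 34*(-60)*(8*4)) = -4440 - 1/(8 - 1*32 + 34*(-60)*32) = -4440 - 1/(8 - 32 - 65280) = -4440 - 1/(-65304) = -4440 - 1*(-1/65304) = -4440 + 1/65304 = -289949759/65304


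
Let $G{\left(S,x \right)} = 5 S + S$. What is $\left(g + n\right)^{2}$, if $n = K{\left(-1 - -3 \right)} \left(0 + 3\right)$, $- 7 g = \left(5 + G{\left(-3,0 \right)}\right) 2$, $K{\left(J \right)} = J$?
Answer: $\frac{4624}{49} \approx 94.367$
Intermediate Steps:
$G{\left(S,x \right)} = 6 S$
$g = \frac{26}{7}$ ($g = - \frac{\left(5 + 6 \left(-3\right)\right) 2}{7} = - \frac{\left(5 - 18\right) 2}{7} = - \frac{\left(-13\right) 2}{7} = \left(- \frac{1}{7}\right) \left(-26\right) = \frac{26}{7} \approx 3.7143$)
$n = 6$ ($n = \left(-1 - -3\right) \left(0 + 3\right) = \left(-1 + 3\right) 3 = 2 \cdot 3 = 6$)
$\left(g + n\right)^{2} = \left(\frac{26}{7} + 6\right)^{2} = \left(\frac{68}{7}\right)^{2} = \frac{4624}{49}$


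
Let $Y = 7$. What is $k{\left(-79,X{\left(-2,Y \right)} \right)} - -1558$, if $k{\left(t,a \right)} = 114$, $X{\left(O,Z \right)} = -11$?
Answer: $1672$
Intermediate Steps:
$k{\left(-79,X{\left(-2,Y \right)} \right)} - -1558 = 114 - -1558 = 114 + 1558 = 1672$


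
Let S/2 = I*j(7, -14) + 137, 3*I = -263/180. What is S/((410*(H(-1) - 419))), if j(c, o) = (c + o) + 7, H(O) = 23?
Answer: -137/81180 ≈ -0.0016876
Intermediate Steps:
I = -263/540 (I = (-263/180)/3 = (-263*1/180)/3 = (1/3)*(-263/180) = -263/540 ≈ -0.48704)
j(c, o) = 7 + c + o
S = 274 (S = 2*(-263*(7 + 7 - 14)/540 + 137) = 2*(-263/540*0 + 137) = 2*(0 + 137) = 2*137 = 274)
S/((410*(H(-1) - 419))) = 274/((410*(23 - 419))) = 274/((410*(-396))) = 274/(-162360) = 274*(-1/162360) = -137/81180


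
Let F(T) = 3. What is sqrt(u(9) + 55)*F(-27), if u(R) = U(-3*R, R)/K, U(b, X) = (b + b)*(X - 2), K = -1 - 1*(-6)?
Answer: 3*I*sqrt(515)/5 ≈ 13.616*I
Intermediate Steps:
K = 5 (K = -1 + 6 = 5)
U(b, X) = 2*b*(-2 + X) (U(b, X) = (2*b)*(-2 + X) = 2*b*(-2 + X))
u(R) = -6*R*(-2 + R)/5 (u(R) = (2*(-3*R)*(-2 + R))/5 = -6*R*(-2 + R)*(1/5) = -6*R*(-2 + R)/5)
sqrt(u(9) + 55)*F(-27) = sqrt((6/5)*9*(2 - 1*9) + 55)*3 = sqrt((6/5)*9*(2 - 9) + 55)*3 = sqrt((6/5)*9*(-7) + 55)*3 = sqrt(-378/5 + 55)*3 = sqrt(-103/5)*3 = (I*sqrt(515)/5)*3 = 3*I*sqrt(515)/5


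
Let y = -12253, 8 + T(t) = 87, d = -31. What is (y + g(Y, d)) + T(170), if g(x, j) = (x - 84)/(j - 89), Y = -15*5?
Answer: -486907/40 ≈ -12173.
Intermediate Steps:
Y = -75
T(t) = 79 (T(t) = -8 + 87 = 79)
g(x, j) = (-84 + x)/(-89 + j)
(y + g(Y, d)) + T(170) = (-12253 + (-84 - 75)/(-89 - 31)) + 79 = (-12253 - 159/(-120)) + 79 = (-12253 - 1/120*(-159)) + 79 = (-12253 + 53/40) + 79 = -490067/40 + 79 = -486907/40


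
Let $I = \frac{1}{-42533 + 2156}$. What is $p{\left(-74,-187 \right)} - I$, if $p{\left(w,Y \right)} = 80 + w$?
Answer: $\frac{242263}{40377} \approx 6.0$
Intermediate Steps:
$I = - \frac{1}{40377}$ ($I = \frac{1}{-40377} = - \frac{1}{40377} \approx -2.4767 \cdot 10^{-5}$)
$p{\left(-74,-187 \right)} - I = \left(80 - 74\right) - - \frac{1}{40377} = 6 + \frac{1}{40377} = \frac{242263}{40377}$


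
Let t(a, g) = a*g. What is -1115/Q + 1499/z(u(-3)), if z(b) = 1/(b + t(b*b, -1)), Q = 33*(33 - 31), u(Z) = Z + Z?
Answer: -4156343/66 ≈ -62975.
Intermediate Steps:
u(Z) = 2*Z
Q = 66 (Q = 33*2 = 66)
z(b) = 1/(b - b²) (z(b) = 1/(b + (b*b)*(-1)) = 1/(b + b²*(-1)) = 1/(b - b²))
-1115/Q + 1499/z(u(-3)) = -1115/66 + 1499/((1/(((2*(-3)))*(1 - 2*(-3))))) = -1115*1/66 + 1499/((1/((-6)*(1 - 1*(-6))))) = -1115/66 + 1499/((-1/(6*(1 + 6)))) = -1115/66 + 1499/((-⅙/7)) = -1115/66 + 1499/((-⅙*⅐)) = -1115/66 + 1499/(-1/42) = -1115/66 + 1499*(-42) = -1115/66 - 62958 = -4156343/66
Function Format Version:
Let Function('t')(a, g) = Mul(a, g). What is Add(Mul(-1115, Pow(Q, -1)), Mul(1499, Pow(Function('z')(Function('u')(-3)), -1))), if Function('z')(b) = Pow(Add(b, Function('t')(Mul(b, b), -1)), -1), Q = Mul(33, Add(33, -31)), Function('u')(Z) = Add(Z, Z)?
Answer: Rational(-4156343, 66) ≈ -62975.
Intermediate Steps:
Function('u')(Z) = Mul(2, Z)
Q = 66 (Q = Mul(33, 2) = 66)
Function('z')(b) = Pow(Add(b, Mul(-1, Pow(b, 2))), -1) (Function('z')(b) = Pow(Add(b, Mul(Mul(b, b), -1)), -1) = Pow(Add(b, Mul(Pow(b, 2), -1)), -1) = Pow(Add(b, Mul(-1, Pow(b, 2))), -1))
Add(Mul(-1115, Pow(Q, -1)), Mul(1499, Pow(Function('z')(Function('u')(-3)), -1))) = Add(Mul(-1115, Pow(66, -1)), Mul(1499, Pow(Mul(Pow(Mul(2, -3), -1), Pow(Add(1, Mul(-1, Mul(2, -3))), -1)), -1))) = Add(Mul(-1115, Rational(1, 66)), Mul(1499, Pow(Mul(Pow(-6, -1), Pow(Add(1, Mul(-1, -6)), -1)), -1))) = Add(Rational(-1115, 66), Mul(1499, Pow(Mul(Rational(-1, 6), Pow(Add(1, 6), -1)), -1))) = Add(Rational(-1115, 66), Mul(1499, Pow(Mul(Rational(-1, 6), Pow(7, -1)), -1))) = Add(Rational(-1115, 66), Mul(1499, Pow(Mul(Rational(-1, 6), Rational(1, 7)), -1))) = Add(Rational(-1115, 66), Mul(1499, Pow(Rational(-1, 42), -1))) = Add(Rational(-1115, 66), Mul(1499, -42)) = Add(Rational(-1115, 66), -62958) = Rational(-4156343, 66)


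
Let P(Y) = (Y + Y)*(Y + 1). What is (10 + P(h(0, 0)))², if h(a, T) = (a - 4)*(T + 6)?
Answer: 1240996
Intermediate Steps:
h(a, T) = (-4 + a)*(6 + T)
P(Y) = 2*Y*(1 + Y) (P(Y) = (2*Y)*(1 + Y) = 2*Y*(1 + Y))
(10 + P(h(0, 0)))² = (10 + 2*(-24 - 4*0 + 6*0 + 0*0)*(1 + (-24 - 4*0 + 6*0 + 0*0)))² = (10 + 2*(-24 + 0 + 0 + 0)*(1 + (-24 + 0 + 0 + 0)))² = (10 + 2*(-24)*(1 - 24))² = (10 + 2*(-24)*(-23))² = (10 + 1104)² = 1114² = 1240996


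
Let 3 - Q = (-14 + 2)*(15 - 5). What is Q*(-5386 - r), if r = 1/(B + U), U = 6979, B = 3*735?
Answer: -148395075/224 ≈ -6.6248e+5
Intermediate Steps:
B = 2205
r = 1/9184 (r = 1/(2205 + 6979) = 1/9184 ≈ 0.00010888)
Q = 123 (Q = 3 - (-14 + 2)*(15 - 5) = 3 - (-12)*10 = 3 - 1*(-120) = 3 + 120 = 123)
Q*(-5386 - r) = 123*(-5386 - 1*1/9184) = 123*(-5386 - 1/9184) = 123*(-49465025/9184) = -148395075/224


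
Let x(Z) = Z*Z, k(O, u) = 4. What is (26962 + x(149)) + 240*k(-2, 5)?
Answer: 50123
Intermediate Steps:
x(Z) = Z²
(26962 + x(149)) + 240*k(-2, 5) = (26962 + 149²) + 240*4 = (26962 + 22201) + 960 = 49163 + 960 = 50123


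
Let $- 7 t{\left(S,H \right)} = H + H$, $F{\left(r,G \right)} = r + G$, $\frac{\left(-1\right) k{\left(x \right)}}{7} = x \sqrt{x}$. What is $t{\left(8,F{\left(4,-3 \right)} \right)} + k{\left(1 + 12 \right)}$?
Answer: $- \frac{2}{7} - 91 \sqrt{13} \approx -328.39$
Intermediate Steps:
$k{\left(x \right)} = - 7 x^{\frac{3}{2}}$ ($k{\left(x \right)} = - 7 x \sqrt{x} = - 7 x^{\frac{3}{2}}$)
$F{\left(r,G \right)} = G + r$
$t{\left(S,H \right)} = - \frac{2 H}{7}$ ($t{\left(S,H \right)} = - \frac{H + H}{7} = - \frac{2 H}{7}$)
$t{\left(8,F{\left(4,-3 \right)} \right)} + k{\left(1 + 12 \right)} = - \frac{2 \left(-3 + 4\right)}{7} - 7 \left(1 + 12\right)^{\frac{3}{2}} = \left(- \frac{2}{7}\right) 1 - 7 \cdot 13^{\frac{3}{2}} = - \frac{2}{7} - 7 \cdot 13 \sqrt{13} = - \frac{2}{7} - 91 \sqrt{13}$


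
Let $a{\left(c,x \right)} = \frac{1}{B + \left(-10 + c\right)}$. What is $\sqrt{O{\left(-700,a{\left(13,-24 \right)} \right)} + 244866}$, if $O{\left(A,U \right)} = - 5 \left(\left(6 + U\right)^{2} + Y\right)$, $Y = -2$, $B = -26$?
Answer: $\frac{\sqrt{129445559}}{23} \approx 494.67$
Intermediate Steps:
$a{\left(c,x \right)} = \frac{1}{-36 + c}$ ($a{\left(c,x \right)} = \frac{1}{-26 + \left(-10 + c\right)} = \frac{1}{-36 + c}$)
$O{\left(A,U \right)} = 10 - 5 \left(6 + U\right)^{2}$ ($O{\left(A,U \right)} = - 5 \left(\left(6 + U\right)^{2} - 2\right) = - 5 \left(-2 + \left(6 + U\right)^{2}\right) = 10 - 5 \left(6 + U\right)^{2}$)
$\sqrt{O{\left(-700,a{\left(13,-24 \right)} \right)} + 244866} = \sqrt{\left(10 - 5 \left(6 + \frac{1}{-36 + 13}\right)^{2}\right) + 244866} = \sqrt{\left(10 - 5 \left(6 + \frac{1}{-23}\right)^{2}\right) + 244866} = \sqrt{\left(10 - 5 \left(6 - \frac{1}{23}\right)^{2}\right) + 244866} = \sqrt{\left(10 - 5 \left(\frac{137}{23}\right)^{2}\right) + 244866} = \sqrt{\left(10 - \frac{93845}{529}\right) + 244866} = \sqrt{- \frac{88555}{529} + 244866} = \sqrt{\frac{129445559}{529}} = \frac{\sqrt{129445559}}{23}$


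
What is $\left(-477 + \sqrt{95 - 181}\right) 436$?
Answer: $-207972 + 436 i \sqrt{86} \approx -2.0797 \cdot 10^{5} + 4043.3 i$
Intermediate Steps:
$\left(-477 + \sqrt{95 - 181}\right) 436 = \left(-477 + \sqrt{-86}\right) 436 = \left(-477 + i \sqrt{86}\right) 436 = -207972 + 436 i \sqrt{86}$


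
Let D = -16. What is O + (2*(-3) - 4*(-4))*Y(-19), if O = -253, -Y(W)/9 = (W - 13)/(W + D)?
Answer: -2347/7 ≈ -335.29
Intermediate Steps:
Y(W) = -9*(-13 + W)/(-16 + W) (Y(W) = -9*(W - 13)/(W - 16) = -9*(-13 + W)/(-16 + W))
O + (2*(-3) - 4*(-4))*Y(-19) = -253 + (2*(-3) - 4*(-4))*(9*(13 - 1*(-19))/(-16 - 19)) = -253 + (-6 + 16)*(9*(13 + 19)/(-35)) = -253 + 10*(9*(-1/35)*32) = -253 + 10*(-288/35) = -253 - 576/7 = -2347/7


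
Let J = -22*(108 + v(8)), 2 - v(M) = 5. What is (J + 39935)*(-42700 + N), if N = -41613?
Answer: -3172276625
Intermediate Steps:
v(M) = -3 (v(M) = 2 - 1*5 = 2 - 5 = -3)
J = -2310 (J = -22*(108 - 3) = -22*105 = -2310)
(J + 39935)*(-42700 + N) = (-2310 + 39935)*(-42700 - 41613) = 37625*(-84313) = -3172276625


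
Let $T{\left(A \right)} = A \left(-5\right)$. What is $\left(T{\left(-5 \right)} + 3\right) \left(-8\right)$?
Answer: $-224$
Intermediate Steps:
$T{\left(A \right)} = - 5 A$
$\left(T{\left(-5 \right)} + 3\right) \left(-8\right) = \left(\left(-5\right) \left(-5\right) + 3\right) \left(-8\right) = \left(25 + 3\right) \left(-8\right) = 28 \left(-8\right) = -224$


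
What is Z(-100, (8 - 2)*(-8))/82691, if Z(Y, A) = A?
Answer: -48/82691 ≈ -0.00058047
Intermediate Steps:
Z(-100, (8 - 2)*(-8))/82691 = ((8 - 2)*(-8))/82691 = (6*(-8))*(1/82691) = -48*1/82691 = -48/82691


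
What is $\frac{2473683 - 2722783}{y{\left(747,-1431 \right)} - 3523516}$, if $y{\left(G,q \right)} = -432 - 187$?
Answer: $\frac{49820}{704827} \approx 0.070684$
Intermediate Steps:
$y{\left(G,q \right)} = -619$ ($y{\left(G,q \right)} = -432 - 187 = -619$)
$\frac{2473683 - 2722783}{y{\left(747,-1431 \right)} - 3523516} = \frac{2473683 - 2722783}{-619 - 3523516} = - \frac{249100}{-3524135} = \left(-249100\right) \left(- \frac{1}{3524135}\right) = \frac{49820}{704827}$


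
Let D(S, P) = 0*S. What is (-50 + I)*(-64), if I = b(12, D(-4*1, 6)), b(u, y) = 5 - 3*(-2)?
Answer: 2496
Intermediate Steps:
D(S, P) = 0
b(u, y) = 11 (b(u, y) = 5 + 6 = 11)
I = 11
(-50 + I)*(-64) = (-50 + 11)*(-64) = -39*(-64) = 2496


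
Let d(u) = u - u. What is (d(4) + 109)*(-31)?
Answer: -3379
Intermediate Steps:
d(u) = 0
(d(4) + 109)*(-31) = (0 + 109)*(-31) = 109*(-31) = -3379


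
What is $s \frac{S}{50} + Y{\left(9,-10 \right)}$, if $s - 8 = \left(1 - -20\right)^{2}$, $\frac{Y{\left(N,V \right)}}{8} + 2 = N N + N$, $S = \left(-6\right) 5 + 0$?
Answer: $\frac{2173}{5} \approx 434.6$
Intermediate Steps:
$S = -30$ ($S = -30 + 0 = -30$)
$Y{\left(N,V \right)} = -16 + 8 N + 8 N^{2}$ ($Y{\left(N,V \right)} = -16 + 8 \left(N N + N\right) = -16 + 8 \left(N^{2} + N\right) = -16 + 8 \left(N + N^{2}\right) = -16 + \left(8 N + 8 N^{2}\right) = -16 + 8 N + 8 N^{2}$)
$s = 449$ ($s = 8 + \left(1 - -20\right)^{2} = 8 + \left(1 + 20\right)^{2} = 8 + 21^{2} = 8 + 441 = 449$)
$s \frac{S}{50} + Y{\left(9,-10 \right)} = 449 \left(- \frac{30}{50}\right) + \left(-16 + 8 \cdot 9 + 8 \cdot 9^{2}\right) = 449 \left(\left(-30\right) \frac{1}{50}\right) + \left(-16 + 72 + 8 \cdot 81\right) = 449 \left(- \frac{3}{5}\right) + \left(-16 + 72 + 648\right) = - \frac{1347}{5} + 704 = \frac{2173}{5}$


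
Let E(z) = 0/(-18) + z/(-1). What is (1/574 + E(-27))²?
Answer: 240219001/329476 ≈ 729.09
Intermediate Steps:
E(z) = -z (E(z) = 0*(-1/18) + z*(-1) = 0 - z = -z)
(1/574 + E(-27))² = (1/574 - 1*(-27))² = (1/574 + 27)² = (15499/574)² = 240219001/329476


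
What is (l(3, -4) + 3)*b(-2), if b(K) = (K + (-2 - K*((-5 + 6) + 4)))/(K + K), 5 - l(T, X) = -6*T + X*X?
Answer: -15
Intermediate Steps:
l(T, X) = 5 - X² + 6*T (l(T, X) = 5 - (-6*T + X*X) = 5 - (-6*T + X²) = 5 - (X² - 6*T) = 5 + (-X² + 6*T) = 5 - X² + 6*T)
b(K) = (-2 - 4*K)/(2*K) (b(K) = (K + (-2 - K*(1 + 4)))/((2*K)) = (K + (-2 - K*5))*(1/(2*K)) = (K + (-2 - 5*K))*(1/(2*K)) = (-2 - 4*K)*(1/(2*K)) = (-2 - 4*K)/(2*K))
(l(3, -4) + 3)*b(-2) = ((5 - 1*(-4)² + 6*3) + 3)*(-2 - 1/(-2)) = ((5 - 1*16 + 18) + 3)*(-2 - 1*(-½)) = ((5 - 16 + 18) + 3)*(-2 + ½) = (7 + 3)*(-3/2) = 10*(-3/2) = -15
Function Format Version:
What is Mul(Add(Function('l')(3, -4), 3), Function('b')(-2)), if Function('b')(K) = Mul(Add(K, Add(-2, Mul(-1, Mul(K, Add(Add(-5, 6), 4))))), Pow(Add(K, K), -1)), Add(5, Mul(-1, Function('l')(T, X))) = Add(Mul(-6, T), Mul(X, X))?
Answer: -15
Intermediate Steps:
Function('l')(T, X) = Add(5, Mul(-1, Pow(X, 2)), Mul(6, T)) (Function('l')(T, X) = Add(5, Mul(-1, Add(Mul(-6, T), Mul(X, X)))) = Add(5, Mul(-1, Add(Mul(-6, T), Pow(X, 2)))) = Add(5, Mul(-1, Add(Pow(X, 2), Mul(-6, T)))) = Add(5, Add(Mul(-1, Pow(X, 2)), Mul(6, T))) = Add(5, Mul(-1, Pow(X, 2)), Mul(6, T)))
Function('b')(K) = Mul(Rational(1, 2), Pow(K, -1), Add(-2, Mul(-4, K))) (Function('b')(K) = Mul(Add(K, Add(-2, Mul(-1, Mul(K, Add(1, 4))))), Pow(Mul(2, K), -1)) = Mul(Add(K, Add(-2, Mul(-1, Mul(K, 5)))), Mul(Rational(1, 2), Pow(K, -1))) = Mul(Add(K, Add(-2, Mul(-1, Mul(5, K)))), Mul(Rational(1, 2), Pow(K, -1))) = Mul(Add(K, Add(-2, Mul(-5, K))), Mul(Rational(1, 2), Pow(K, -1))) = Mul(Add(-2, Mul(-4, K)), Mul(Rational(1, 2), Pow(K, -1))) = Mul(Rational(1, 2), Pow(K, -1), Add(-2, Mul(-4, K))))
Mul(Add(Function('l')(3, -4), 3), Function('b')(-2)) = Mul(Add(Add(5, Mul(-1, Pow(-4, 2)), Mul(6, 3)), 3), Add(-2, Mul(-1, Pow(-2, -1)))) = Mul(Add(Add(5, Mul(-1, 16), 18), 3), Add(-2, Mul(-1, Rational(-1, 2)))) = Mul(Add(Add(5, -16, 18), 3), Add(-2, Rational(1, 2))) = Mul(Add(7, 3), Rational(-3, 2)) = Mul(10, Rational(-3, 2)) = -15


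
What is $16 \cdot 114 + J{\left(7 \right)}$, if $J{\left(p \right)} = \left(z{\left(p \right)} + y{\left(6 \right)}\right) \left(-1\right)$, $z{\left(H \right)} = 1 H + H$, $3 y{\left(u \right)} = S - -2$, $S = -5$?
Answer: $1811$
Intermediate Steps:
$y{\left(u \right)} = -1$ ($y{\left(u \right)} = \frac{-5 - -2}{3} = \frac{-5 + 2}{3} = \frac{1}{3} \left(-3\right) = -1$)
$z{\left(H \right)} = 2 H$ ($z{\left(H \right)} = H + H = 2 H$)
$J{\left(p \right)} = 1 - 2 p$ ($J{\left(p \right)} = \left(2 p - 1\right) \left(-1\right) = \left(-1 + 2 p\right) \left(-1\right) = 1 - 2 p$)
$16 \cdot 114 + J{\left(7 \right)} = 16 \cdot 114 + \left(1 - 14\right) = 1824 + \left(1 - 14\right) = 1824 - 13 = 1811$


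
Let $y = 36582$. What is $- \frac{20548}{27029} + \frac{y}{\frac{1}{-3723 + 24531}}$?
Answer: $\frac{20574427640876}{27029} \approx 7.612 \cdot 10^{8}$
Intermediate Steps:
$- \frac{20548}{27029} + \frac{y}{\frac{1}{-3723 + 24531}} = - \frac{20548}{27029} + \frac{36582}{\frac{1}{-3723 + 24531}} = \left(-20548\right) \frac{1}{27029} + \frac{36582}{\frac{1}{20808}} = - \frac{20548}{27029} + 36582 \frac{1}{\frac{1}{20808}} = - \frac{20548}{27029} + 36582 \cdot 20808 = - \frac{20548}{27029} + 761198256 = \frac{20574427640876}{27029}$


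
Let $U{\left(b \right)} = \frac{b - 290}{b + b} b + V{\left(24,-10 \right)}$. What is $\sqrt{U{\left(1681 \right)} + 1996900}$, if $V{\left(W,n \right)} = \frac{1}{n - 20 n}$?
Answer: $\frac{\sqrt{18028299435}}{95} \approx 1413.4$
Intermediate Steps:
$V{\left(W,n \right)} = - \frac{1}{19 n}$ ($V{\left(W,n \right)} = \frac{1}{\left(-19\right) n} = - \frac{1}{19 n}$)
$U{\left(b \right)} = - \frac{27549}{190} + \frac{b}{2}$ ($U{\left(b \right)} = \frac{b - 290}{b + b} b - \frac{1}{19 \left(-10\right)} = \frac{-290 + b}{2 b} b - - \frac{1}{190} = \left(-290 + b\right) \frac{1}{2 b} b + \frac{1}{190} = \frac{-290 + b}{2 b} b + \frac{1}{190} = \left(-145 + \frac{b}{2}\right) + \frac{1}{190} = - \frac{27549}{190} + \frac{b}{2}$)
$\sqrt{U{\left(1681 \right)} + 1996900} = \sqrt{\left(- \frac{27549}{190} + \frac{1}{2} \cdot 1681\right) + 1996900} = \sqrt{\left(- \frac{27549}{190} + \frac{1681}{2}\right) + 1996900} = \sqrt{\frac{66073}{95} + 1996900} = \sqrt{\frac{189771573}{95}} = \frac{\sqrt{18028299435}}{95}$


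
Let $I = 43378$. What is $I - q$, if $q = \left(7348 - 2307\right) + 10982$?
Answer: $27355$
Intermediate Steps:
$q = 16023$ ($q = 5041 + 10982 = 16023$)
$I - q = 43378 - 16023 = 27355$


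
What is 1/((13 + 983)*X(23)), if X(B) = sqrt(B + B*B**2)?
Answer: sqrt(12190)/12141240 ≈ 9.0937e-6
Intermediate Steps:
X(B) = sqrt(B + B**3)
1/((13 + 983)*X(23)) = 1/((13 + 983)*(sqrt(23 + 23**3))) = 1/(996*(sqrt(23 + 12167))) = 1/(996*(sqrt(12190))) = (sqrt(12190)/12190)/996 = sqrt(12190)/12141240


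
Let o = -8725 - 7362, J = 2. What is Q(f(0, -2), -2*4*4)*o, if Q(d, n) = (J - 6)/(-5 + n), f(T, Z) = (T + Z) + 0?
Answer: -64348/37 ≈ -1739.1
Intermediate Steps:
f(T, Z) = T + Z
Q(d, n) = -4/(-5 + n) (Q(d, n) = (2 - 6)/(-5 + n) = -4/(-5 + n))
o = -16087
Q(f(0, -2), -2*4*4)*o = -4/(-5 - 2*4*4)*(-16087) = -4/(-5 - 8*4)*(-16087) = -4/(-5 - 32)*(-16087) = -4/(-37)*(-16087) = -4*(-1/37)*(-16087) = (4/37)*(-16087) = -64348/37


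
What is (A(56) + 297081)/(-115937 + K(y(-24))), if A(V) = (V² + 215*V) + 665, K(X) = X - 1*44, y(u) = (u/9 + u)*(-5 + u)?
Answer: -938766/345623 ≈ -2.7162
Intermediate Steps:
y(u) = 10*u*(-5 + u)/9 (y(u) = (u*(⅑) + u)*(-5 + u) = (u/9 + u)*(-5 + u) = (10*u/9)*(-5 + u) = 10*u*(-5 + u)/9)
K(X) = -44 + X (K(X) = X - 44 = -44 + X)
A(V) = 665 + V² + 215*V
(A(56) + 297081)/(-115937 + K(y(-24))) = ((665 + 56² + 215*56) + 297081)/(-115937 + (-44 + (10/9)*(-24)*(-5 - 24))) = ((665 + 3136 + 12040) + 297081)/(-115937 + (-44 + (10/9)*(-24)*(-29))) = (15841 + 297081)/(-115937 + (-44 + 2320/3)) = 312922/(-115937 + 2188/3) = 312922/(-345623/3) = 312922*(-3/345623) = -938766/345623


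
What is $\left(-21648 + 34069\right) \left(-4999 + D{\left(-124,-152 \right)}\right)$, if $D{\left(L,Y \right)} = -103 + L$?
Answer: $-64912146$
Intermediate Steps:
$\left(-21648 + 34069\right) \left(-4999 + D{\left(-124,-152 \right)}\right) = \left(-21648 + 34069\right) \left(-4999 - 227\right) = 12421 \left(-4999 - 227\right) = 12421 \left(-5226\right) = -64912146$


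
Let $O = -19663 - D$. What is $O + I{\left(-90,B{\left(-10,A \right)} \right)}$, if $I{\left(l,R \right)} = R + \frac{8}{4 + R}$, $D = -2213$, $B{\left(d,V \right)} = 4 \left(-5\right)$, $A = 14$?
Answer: $- \frac{34941}{2} \approx -17471.0$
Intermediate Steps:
$B{\left(d,V \right)} = -20$
$O = -17450$ ($O = -19663 - -2213 = -19663 + 2213 = -17450$)
$O + I{\left(-90,B{\left(-10,A \right)} \right)} = -17450 + \frac{8 + \left(-20\right)^{2} + 4 \left(-20\right)}{4 - 20} = -17450 + \frac{8 + 400 - 80}{-16} = -17450 - \frac{41}{2} = - \frac{34941}{2}$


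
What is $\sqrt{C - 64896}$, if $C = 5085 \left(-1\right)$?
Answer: $i \sqrt{69981} \approx 264.54 i$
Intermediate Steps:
$C = -5085$
$\sqrt{C - 64896} = \sqrt{-5085 - 64896} = \sqrt{-69981} = i \sqrt{69981}$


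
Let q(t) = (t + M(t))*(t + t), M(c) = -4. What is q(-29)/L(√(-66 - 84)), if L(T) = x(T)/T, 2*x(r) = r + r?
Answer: 1914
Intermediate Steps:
q(t) = 2*t*(-4 + t) (q(t) = (t - 4)*(t + t) = (-4 + t)*(2*t) = 2*t*(-4 + t))
x(r) = r (x(r) = (r + r)/2 = (2*r)/2 = r)
L(T) = 1 (L(T) = T/T = 1)
q(-29)/L(√(-66 - 84)) = (2*(-29)*(-4 - 29))/1 = (2*(-29)*(-33))*1 = 1914*1 = 1914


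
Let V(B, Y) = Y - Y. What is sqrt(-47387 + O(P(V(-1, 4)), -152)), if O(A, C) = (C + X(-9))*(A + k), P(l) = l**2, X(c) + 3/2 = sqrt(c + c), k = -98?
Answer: sqrt(-32344 - 294*I*sqrt(2)) ≈ 1.156 - 179.85*I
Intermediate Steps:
V(B, Y) = 0
X(c) = -3/2 + sqrt(2)*sqrt(c) (X(c) = -3/2 + sqrt(c + c) = -3/2 + sqrt(2*c) = -3/2 + sqrt(2)*sqrt(c))
O(A, C) = (-98 + A)*(-3/2 + C + 3*I*sqrt(2)) (O(A, C) = (C + (-3/2 + sqrt(2)*sqrt(-9)))*(A - 98) = (C + (-3/2 + sqrt(2)*(3*I)))*(-98 + A) = (C + (-3/2 + 3*I*sqrt(2)))*(-98 + A) = (-3/2 + C + 3*I*sqrt(2))*(-98 + A) = (-98 + A)*(-3/2 + C + 3*I*sqrt(2)))
sqrt(-47387 + O(P(V(-1, 4)), -152)) = sqrt(-47387 + (147 - 98*(-152) - 3/2*0**2 + 0**2*(-152) - 294*I*sqrt(2) + 3*I*0**2*sqrt(2))) = sqrt(-47387 + (147 + 14896 - 3/2*0 + 0*(-152) - 294*I*sqrt(2) + 3*I*0*sqrt(2))) = sqrt(-47387 + (147 + 14896 + 0 + 0 - 294*I*sqrt(2) + 0)) = sqrt(-47387 + (15043 - 294*I*sqrt(2))) = sqrt(-32344 - 294*I*sqrt(2))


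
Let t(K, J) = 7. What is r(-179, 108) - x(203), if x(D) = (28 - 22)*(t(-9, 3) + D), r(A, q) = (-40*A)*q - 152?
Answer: 771868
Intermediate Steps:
r(A, q) = -152 - 40*A*q (r(A, q) = -40*A*q - 152 = -152 - 40*A*q)
x(D) = 42 + 6*D (x(D) = (28 - 22)*(7 + D) = 6*(7 + D) = 42 + 6*D)
r(-179, 108) - x(203) = (-152 - 40*(-179)*108) - (42 + 6*203) = (-152 + 773280) - (42 + 1218) = 773128 - 1*1260 = 773128 - 1260 = 771868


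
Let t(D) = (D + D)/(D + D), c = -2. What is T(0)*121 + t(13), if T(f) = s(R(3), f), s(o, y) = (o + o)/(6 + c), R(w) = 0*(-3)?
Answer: 1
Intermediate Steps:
R(w) = 0
s(o, y) = o/2 (s(o, y) = (o + o)/(6 - 2) = (2*o)/4 = (2*o)*(¼) = o/2)
T(f) = 0 (T(f) = (½)*0 = 0)
t(D) = 1 (t(D) = (2*D)/((2*D)) = (2*D)*(1/(2*D)) = 1)
T(0)*121 + t(13) = 0*121 + 1 = 0 + 1 = 1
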